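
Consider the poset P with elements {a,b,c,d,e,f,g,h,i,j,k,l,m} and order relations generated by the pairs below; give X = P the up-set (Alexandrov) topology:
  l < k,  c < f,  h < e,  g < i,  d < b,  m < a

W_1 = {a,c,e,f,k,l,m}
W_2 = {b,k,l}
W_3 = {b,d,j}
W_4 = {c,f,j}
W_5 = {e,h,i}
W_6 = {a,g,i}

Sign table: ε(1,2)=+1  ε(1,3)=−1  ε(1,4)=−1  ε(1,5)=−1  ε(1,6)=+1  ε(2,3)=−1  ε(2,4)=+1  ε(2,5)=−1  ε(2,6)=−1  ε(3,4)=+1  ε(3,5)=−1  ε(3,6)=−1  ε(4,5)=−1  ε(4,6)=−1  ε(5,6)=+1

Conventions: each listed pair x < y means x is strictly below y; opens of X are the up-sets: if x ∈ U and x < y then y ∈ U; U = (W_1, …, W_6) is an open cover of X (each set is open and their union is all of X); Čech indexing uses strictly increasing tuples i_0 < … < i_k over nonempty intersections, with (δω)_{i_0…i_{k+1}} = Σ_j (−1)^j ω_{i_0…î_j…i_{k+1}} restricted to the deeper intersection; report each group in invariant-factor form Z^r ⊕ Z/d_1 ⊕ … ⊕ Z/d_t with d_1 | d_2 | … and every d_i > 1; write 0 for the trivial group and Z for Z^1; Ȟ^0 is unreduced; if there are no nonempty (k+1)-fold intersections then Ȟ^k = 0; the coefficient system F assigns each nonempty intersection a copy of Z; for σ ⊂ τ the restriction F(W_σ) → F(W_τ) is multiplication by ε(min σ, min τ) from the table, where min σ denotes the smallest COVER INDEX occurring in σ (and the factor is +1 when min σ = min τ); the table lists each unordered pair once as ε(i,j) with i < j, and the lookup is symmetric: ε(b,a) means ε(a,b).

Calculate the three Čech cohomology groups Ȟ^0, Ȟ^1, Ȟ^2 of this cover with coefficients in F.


Ȟ^0 ≅ 0; Ȟ^1 ≅ Z ⊕ Z/2; Ȟ^2 ≅ 0

nonempty intersections:
  W12={k,l} W14={c,f} W15={e} W16={a} W23={b} W34={j} W56={i}
C dims 6,7; δ0: rk 6, SNF 1^5·2
Ȟ^0: (6−6)−0=0 ⇒ 0
Ȟ^1: (7−0)−6=1 plus torsion [2] ⇒ Z ⊕ Z/2
Ȟ^2: (0−0)−0=0 ⇒ 0


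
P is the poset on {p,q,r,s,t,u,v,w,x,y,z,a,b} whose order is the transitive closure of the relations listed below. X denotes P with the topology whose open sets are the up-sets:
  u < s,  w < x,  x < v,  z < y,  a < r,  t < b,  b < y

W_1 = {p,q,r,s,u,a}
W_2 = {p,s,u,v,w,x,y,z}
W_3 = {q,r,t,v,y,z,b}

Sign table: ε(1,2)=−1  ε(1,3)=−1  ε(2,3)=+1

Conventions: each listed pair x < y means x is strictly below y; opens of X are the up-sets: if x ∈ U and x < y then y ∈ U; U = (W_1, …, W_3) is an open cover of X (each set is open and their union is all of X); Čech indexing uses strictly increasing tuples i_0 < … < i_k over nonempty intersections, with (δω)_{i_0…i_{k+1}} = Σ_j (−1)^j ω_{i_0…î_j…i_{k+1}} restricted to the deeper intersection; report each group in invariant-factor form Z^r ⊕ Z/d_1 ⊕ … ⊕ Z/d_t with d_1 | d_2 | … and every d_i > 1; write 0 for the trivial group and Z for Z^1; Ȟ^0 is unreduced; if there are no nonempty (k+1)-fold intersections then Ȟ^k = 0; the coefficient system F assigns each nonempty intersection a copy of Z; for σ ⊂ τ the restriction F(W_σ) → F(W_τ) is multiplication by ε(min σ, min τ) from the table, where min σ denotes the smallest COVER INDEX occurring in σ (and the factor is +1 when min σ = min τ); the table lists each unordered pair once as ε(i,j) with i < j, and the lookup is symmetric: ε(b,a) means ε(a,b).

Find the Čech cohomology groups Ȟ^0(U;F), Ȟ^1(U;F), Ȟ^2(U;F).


Ȟ^0 = Z; Ȟ^1 = Z; Ȟ^2 = 0

cover nerve:
  W12={p,s,u} W13={q,r} W23={v,y,z}
C dims 3,3; δ0: rk 2, SNF 1^2
Ȟ^0: (3−2)−0=1 ⇒ Z
Ȟ^1: (3−0)−2=1 ⇒ Z
Ȟ^2: (0−0)−0=0 ⇒ 0


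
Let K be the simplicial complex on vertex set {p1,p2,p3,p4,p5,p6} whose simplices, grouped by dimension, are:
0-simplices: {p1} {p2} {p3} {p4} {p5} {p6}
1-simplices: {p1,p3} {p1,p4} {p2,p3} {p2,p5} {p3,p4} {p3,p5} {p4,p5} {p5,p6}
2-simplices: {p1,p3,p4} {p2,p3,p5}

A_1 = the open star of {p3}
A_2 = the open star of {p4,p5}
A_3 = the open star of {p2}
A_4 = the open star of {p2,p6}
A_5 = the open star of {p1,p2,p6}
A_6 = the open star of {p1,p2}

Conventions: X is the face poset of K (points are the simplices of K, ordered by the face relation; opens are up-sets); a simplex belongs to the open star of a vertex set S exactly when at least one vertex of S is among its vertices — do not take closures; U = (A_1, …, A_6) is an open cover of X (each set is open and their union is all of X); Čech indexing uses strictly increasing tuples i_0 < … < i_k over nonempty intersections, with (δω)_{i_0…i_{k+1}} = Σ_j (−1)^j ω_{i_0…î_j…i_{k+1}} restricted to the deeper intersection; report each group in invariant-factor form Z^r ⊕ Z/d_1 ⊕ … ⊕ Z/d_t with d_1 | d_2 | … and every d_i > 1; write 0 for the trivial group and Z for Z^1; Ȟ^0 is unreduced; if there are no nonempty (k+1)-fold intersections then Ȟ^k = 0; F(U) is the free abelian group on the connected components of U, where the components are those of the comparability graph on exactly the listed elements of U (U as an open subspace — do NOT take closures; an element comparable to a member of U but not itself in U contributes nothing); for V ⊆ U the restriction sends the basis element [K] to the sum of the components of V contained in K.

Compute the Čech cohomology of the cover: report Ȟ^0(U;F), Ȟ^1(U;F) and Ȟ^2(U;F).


nonempty overlaps:
  A1={{p3},{p1,p3},{p2,p3},{p3,p4},{p3,p5},{p1,p3,p4},{p2,p3,p5}} A2={{p4},{p5},{p1,p4},{p2,p5},{p3,p4},{p3,p5},{p4,p5},{p5,p6},{p1,p3,p4},{p2,p3,p5}} A3={{p2},{p2,p3},{p2,p5},{p2,p3,p5}} A4={{p2},{p6},{p2,p3},{p2,p5},{p5,p6},{p2,p3,p5}} A5={{p1},{p2},{p6},{p1,p3},{p1,p4},{p2,p3},{p2,p5},{p5,p6},{p1,p3,p4},{p2,p3,p5}} A6={{p1},{p2},{p1,p3},{p1,p4},{p2,p3},{p2,p5},{p1,p3,p4},{p2,p3,p5}}
  A12={{p3,p4},{p3,p5},{p1,p3,p4},{p2,p3,p5}} A13={{p2,p3},{p2,p3,p5}} A14={{p2,p3},{p2,p3,p5}} A15={{p1,p3},{p2,p3},{p1,p3,p4},{p2,p3,p5}} A16={{p1,p3},{p2,p3},{p1,p3,p4},{p2,p3,p5}} A23={{p2,p5},{p2,p3,p5}} A24={{p2,p5},{p5,p6},{p2,p3,p5}} A25={{p1,p4},{p2,p5},{p5,p6},{p1,p3,p4},{p2,p3,p5}} A26={{p1,p4},{p2,p5},{p1,p3,p4},{p2,p3,p5}} A34={{p2},{p2,p3},{p2,p5},{p2,p3,p5}} A35={{p2},{p2,p3},{p2,p5},{p2,p3,p5}} A36={{p2},{p2,p3},{p2,p5},{p2,p3,p5}} A45={{p2},{p6},{p2,p3},{p2,p5},{p5,p6},{p2,p3,p5}} A46={{p2},{p2,p3},{p2,p5},{p2,p3,p5}} A56={{p1},{p2},{p1,p3},{p1,p4},{p2,p3},{p2,p5},{p1,p3,p4},{p2,p3,p5}}
  A123={{p2,p3,p5}} A124={{p2,p3,p5}} A125={{p1,p3,p4},{p2,p3,p5}} A126={{p1,p3,p4},{p2,p3,p5}} A134={{p2,p3},{p2,p3,p5}} A135={{p2,p3},{p2,p3,p5}} A136={{p2,p3},{p2,p3,p5}} A145={{p2,p3},{p2,p3,p5}} A146={{p2,p3},{p2,p3,p5}} A156={{p1,p3},{p2,p3},{p1,p3,p4},{p2,p3,p5}} A234={{p2,p5},{p2,p3,p5}} A235={{p2,p5},{p2,p3,p5}} A236={{p2,p5},{p2,p3,p5}} A245={{p2,p5},{p5,p6},{p2,p3,p5}} A246={{p2,p5},{p2,p3,p5}} A256={{p1,p4},{p2,p5},{p1,p3,p4},{p2,p3,p5}} A345={{p2},{p2,p3},{p2,p5},{p2,p3,p5}} A346={{p2},{p2,p3},{p2,p5},{p2,p3,p5}} A356={{p2},{p2,p3},{p2,p5},{p2,p3,p5}} A456={{p2},{p2,p3},{p2,p5},{p2,p3,p5}}
  A1234={{p2,p3,p5}} A1235={{p2,p3,p5}} A1236={{p2,p3,p5}} A1245={{p2,p3,p5}} A1246={{p2,p3,p5}} A1256={{p1,p3,p4},{p2,p3,p5}} A1345={{p2,p3},{p2,p3,p5}} A1346={{p2,p3},{p2,p3,p5}} A1356={{p2,p3},{p2,p3,p5}} A1456={{p2,p3},{p2,p3,p5}} A2345={{p2,p5},{p2,p3,p5}} A2346={{p2,p5},{p2,p3,p5}} A2356={{p2,p5},{p2,p3,p5}} A2456={{p2,p5},{p2,p3,p5}} A3456={{p2},{p2,p3},{p2,p5},{p2,p3,p5}}
  A12345={{p2,p3,p5}} A12346={{p2,p3,p5}} A12356={{p2,p3,p5}} A12456={{p2,p3,p5}} A13456={{p2,p3},{p2,p3,p5}} A23456={{p2,p5},{p2,p3,p5}}
  A123456={{p2,p3,p5}}
components per intersection:
  A1: {{p3},{p1,p3},{p2,p3},{p3,p4},{p3,p5},{p1,p3,p4},{p2,p3,p5}}
  A2: {{p4},{p5},{p1,p4},{p2,p5},{p3,p4},{p3,p5},{p4,p5},{p5,p6},{p1,p3,p4},{p2,p3,p5}}
  A3: {{p2},{p2,p3},{p2,p5},{p2,p3,p5}}
  A4: {{p2},{p2,p3},{p2,p5},{p2,p3,p5}} {{p6},{p5,p6}}
  A5: {{p1},{p1,p3},{p1,p4},{p1,p3,p4}} {{p2},{p2,p3},{p2,p5},{p2,p3,p5}} {{p6},{p5,p6}}
  A6: {{p1},{p1,p3},{p1,p4},{p1,p3,p4}} {{p2},{p2,p3},{p2,p5},{p2,p3,p5}}
  A12: {{p3,p4},{p1,p3,p4}} {{p3,p5},{p2,p3,p5}}
  A13: {{p2,p3},{p2,p3,p5}}
  A14: {{p2,p3},{p2,p3,p5}}
  A15: {{p1,p3},{p1,p3,p4}} {{p2,p3},{p2,p3,p5}}
  A16: {{p1,p3},{p1,p3,p4}} {{p2,p3},{p2,p3,p5}}
  A23: {{p2,p5},{p2,p3,p5}}
  A24: {{p2,p5},{p2,p3,p5}} {{p5,p6}}
  A25: {{p1,p4},{p1,p3,p4}} {{p2,p5},{p2,p3,p5}} {{p5,p6}}
  A26: {{p1,p4},{p1,p3,p4}} {{p2,p5},{p2,p3,p5}}
  A34: {{p2},{p2,p3},{p2,p5},{p2,p3,p5}}
  A35: {{p2},{p2,p3},{p2,p5},{p2,p3,p5}}
  A36: {{p2},{p2,p3},{p2,p5},{p2,p3,p5}}
  A45: {{p2},{p2,p3},{p2,p5},{p2,p3,p5}} {{p6},{p5,p6}}
  A46: {{p2},{p2,p3},{p2,p5},{p2,p3,p5}}
  A56: {{p1},{p1,p3},{p1,p4},{p1,p3,p4}} {{p2},{p2,p3},{p2,p5},{p2,p3,p5}}
  A123: {{p2,p3,p5}}
  A124: {{p2,p3,p5}}
  A125: {{p1,p3,p4}} {{p2,p3,p5}}
  A126: {{p1,p3,p4}} {{p2,p3,p5}}
  A134: {{p2,p3},{p2,p3,p5}}
  A135: {{p2,p3},{p2,p3,p5}}
  A136: {{p2,p3},{p2,p3,p5}}
  A145: {{p2,p3},{p2,p3,p5}}
  A146: {{p2,p3},{p2,p3,p5}}
  A156: {{p1,p3},{p1,p3,p4}} {{p2,p3},{p2,p3,p5}}
  A234: {{p2,p5},{p2,p3,p5}}
  A235: {{p2,p5},{p2,p3,p5}}
  A236: {{p2,p5},{p2,p3,p5}}
  A245: {{p2,p5},{p2,p3,p5}} {{p5,p6}}
  A246: {{p2,p5},{p2,p3,p5}}
  A256: {{p1,p4},{p1,p3,p4}} {{p2,p5},{p2,p3,p5}}
  A345: {{p2},{p2,p3},{p2,p5},{p2,p3,p5}}
  A346: {{p2},{p2,p3},{p2,p5},{p2,p3,p5}}
  A356: {{p2},{p2,p3},{p2,p5},{p2,p3,p5}}
  A456: {{p2},{p2,p3},{p2,p5},{p2,p3,p5}}
  A1234: {{p2,p3,p5}}
  A1235: {{p2,p3,p5}}
  A1236: {{p2,p3,p5}}
  A1245: {{p2,p3,p5}}
  A1246: {{p2,p3,p5}}
  A1256: {{p1,p3,p4}} {{p2,p3,p5}}
  A1345: {{p2,p3},{p2,p3,p5}}
  A1346: {{p2,p3},{p2,p3,p5}}
  A1356: {{p2,p3},{p2,p3,p5}}
  A1456: {{p2,p3},{p2,p3,p5}}
  A2345: {{p2,p5},{p2,p3,p5}}
  A2346: {{p2,p5},{p2,p3,p5}}
  A2356: {{p2,p5},{p2,p3,p5}}
  A2456: {{p2,p5},{p2,p3,p5}}
  A3456: {{p2},{p2,p3},{p2,p5},{p2,p3,p5}}
  A12345: {{p2,p3,p5}}
  A12346: {{p2,p3,p5}}
  A12356: {{p2,p3,p5}}
  A12456: {{p2,p3,p5}}
  A13456: {{p2,p3},{p2,p3,p5}}
  A23456: {{p2,p5},{p2,p3,p5}}
  A123456: {{p2,p3,p5}}
C dims 10,24,25,16; δ0: rk 9, SNF 1^9; δ1: rk 14, SNF 1^14; δ2: rk 11, SNF 1^11
degree 0: 10−9−0 = 1 → Ȟ^0 ≅ Z
degree 1: 24−14−9 = 1 → Ȟ^1 ≅ Z
degree 2: 25−11−14 = 0 → Ȟ^2 ≅ 0

Ȟ^0 = Z; Ȟ^1 = Z; Ȟ^2 = 0


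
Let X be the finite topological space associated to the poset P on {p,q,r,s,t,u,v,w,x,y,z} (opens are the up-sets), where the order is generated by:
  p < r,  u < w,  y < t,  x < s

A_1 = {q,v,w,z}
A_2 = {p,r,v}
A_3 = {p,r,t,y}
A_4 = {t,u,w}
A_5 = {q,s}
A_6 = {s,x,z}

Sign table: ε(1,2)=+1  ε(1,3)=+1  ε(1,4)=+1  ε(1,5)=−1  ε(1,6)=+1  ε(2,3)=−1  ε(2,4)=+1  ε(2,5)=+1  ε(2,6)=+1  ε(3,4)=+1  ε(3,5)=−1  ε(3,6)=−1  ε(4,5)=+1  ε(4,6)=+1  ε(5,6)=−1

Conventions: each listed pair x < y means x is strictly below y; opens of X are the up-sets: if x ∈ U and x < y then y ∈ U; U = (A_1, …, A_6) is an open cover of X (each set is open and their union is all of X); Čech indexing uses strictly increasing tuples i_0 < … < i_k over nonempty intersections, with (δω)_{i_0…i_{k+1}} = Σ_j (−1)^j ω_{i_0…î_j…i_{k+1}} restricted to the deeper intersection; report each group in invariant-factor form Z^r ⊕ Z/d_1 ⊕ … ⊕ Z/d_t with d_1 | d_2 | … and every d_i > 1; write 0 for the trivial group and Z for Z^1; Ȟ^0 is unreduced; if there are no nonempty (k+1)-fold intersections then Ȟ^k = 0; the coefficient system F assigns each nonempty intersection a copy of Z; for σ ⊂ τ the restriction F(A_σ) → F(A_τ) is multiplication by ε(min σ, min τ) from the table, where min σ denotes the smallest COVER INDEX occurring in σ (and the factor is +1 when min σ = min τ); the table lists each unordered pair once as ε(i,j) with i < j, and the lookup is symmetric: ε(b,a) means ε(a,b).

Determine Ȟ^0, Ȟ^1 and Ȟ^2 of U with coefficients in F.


Ȟ^0(U;F) ≅ 0, Ȟ^1(U;F) ≅ Z ⊕ Z/2, Ȟ^2(U;F) ≅ 0

nerve simplices:
  A12={v} A14={w} A15={q} A16={z} A23={p,r} A34={t} A56={s}
C dims 6,7; δ0: rk 6, SNF 1^5·2
degree 0: 6−6−0 = 0 → Ȟ^0 ≅ 0
degree 1: 7−0−6 = 1 plus torsion [2] → Ȟ^1 ≅ Z ⊕ Z/2
degree 2: 0−0−0 = 0 → Ȟ^2 ≅ 0


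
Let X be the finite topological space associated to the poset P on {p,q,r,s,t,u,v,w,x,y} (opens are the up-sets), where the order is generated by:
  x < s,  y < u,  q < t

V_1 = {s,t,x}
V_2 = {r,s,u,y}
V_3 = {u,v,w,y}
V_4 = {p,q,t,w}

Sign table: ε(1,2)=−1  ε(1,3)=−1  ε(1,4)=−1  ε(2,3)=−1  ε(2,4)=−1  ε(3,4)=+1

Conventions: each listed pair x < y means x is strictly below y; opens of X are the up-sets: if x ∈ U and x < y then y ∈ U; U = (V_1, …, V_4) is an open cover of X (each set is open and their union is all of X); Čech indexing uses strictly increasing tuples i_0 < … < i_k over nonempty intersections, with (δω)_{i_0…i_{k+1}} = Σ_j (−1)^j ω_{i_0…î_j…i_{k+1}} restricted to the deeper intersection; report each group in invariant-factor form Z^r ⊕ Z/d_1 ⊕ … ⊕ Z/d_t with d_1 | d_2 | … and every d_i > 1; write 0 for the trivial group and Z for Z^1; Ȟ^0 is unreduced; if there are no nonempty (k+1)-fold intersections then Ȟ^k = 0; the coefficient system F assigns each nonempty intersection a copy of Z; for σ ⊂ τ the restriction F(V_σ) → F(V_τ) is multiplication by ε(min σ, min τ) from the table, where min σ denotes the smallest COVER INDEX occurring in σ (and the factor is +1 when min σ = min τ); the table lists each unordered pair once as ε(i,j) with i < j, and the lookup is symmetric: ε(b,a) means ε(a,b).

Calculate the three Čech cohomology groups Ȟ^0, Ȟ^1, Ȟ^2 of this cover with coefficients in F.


Ȟ^0 = 0, Ȟ^1 = Z/2, Ȟ^2 = 0

nerve simplices:
  V12={s} V14={t} V23={u,y} V34={w}
C dims 4,4; δ0: rk 4, SNF 1^3·2
degree 0: 4−4−0 = 0 → Ȟ^0 ≅ 0
degree 1: 4−0−4 = 0 plus torsion [2] → Ȟ^1 ≅ Z/2
degree 2: 0−0−0 = 0 → Ȟ^2 ≅ 0


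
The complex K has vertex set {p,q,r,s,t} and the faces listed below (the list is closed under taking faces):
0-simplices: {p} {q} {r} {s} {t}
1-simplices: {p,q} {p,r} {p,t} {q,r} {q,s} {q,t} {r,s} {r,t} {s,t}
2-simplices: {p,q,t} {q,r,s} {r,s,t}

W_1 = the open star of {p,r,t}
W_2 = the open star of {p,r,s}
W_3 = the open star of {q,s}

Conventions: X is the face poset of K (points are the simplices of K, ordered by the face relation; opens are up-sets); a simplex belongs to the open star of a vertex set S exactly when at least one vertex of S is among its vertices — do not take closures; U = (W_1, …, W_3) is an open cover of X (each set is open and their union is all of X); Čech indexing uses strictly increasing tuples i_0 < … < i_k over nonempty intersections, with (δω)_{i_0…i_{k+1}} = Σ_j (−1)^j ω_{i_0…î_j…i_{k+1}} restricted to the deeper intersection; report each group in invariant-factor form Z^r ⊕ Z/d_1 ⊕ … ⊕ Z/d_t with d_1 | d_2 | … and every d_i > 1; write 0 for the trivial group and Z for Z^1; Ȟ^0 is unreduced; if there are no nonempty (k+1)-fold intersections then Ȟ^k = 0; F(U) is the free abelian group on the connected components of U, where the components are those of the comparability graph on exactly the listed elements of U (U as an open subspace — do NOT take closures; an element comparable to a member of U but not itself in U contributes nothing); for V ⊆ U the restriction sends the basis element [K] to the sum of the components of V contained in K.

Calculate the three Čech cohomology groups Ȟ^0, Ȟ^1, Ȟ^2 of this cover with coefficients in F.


Ȟ^0(U;F) ≅ Z, Ȟ^1(U;F) ≅ Z and Ȟ^2(U;F) ≅ 0

intersection data:
  W1={{p},{r},{t},{p,q},{p,r},{p,t},{q,r},{q,t},{r,s},{r,t},{s,t},{p,q,t},{q,r,s},{r,s,t}} W2={{p},{r},{s},{p,q},{p,r},{p,t},{q,r},{q,s},{r,s},{r,t},{s,t},{p,q,t},{q,r,s},{r,s,t}} W3={{q},{s},{p,q},{q,r},{q,s},{q,t},{r,s},{s,t},{p,q,t},{q,r,s},{r,s,t}}
  W12={{p},{r},{p,q},{p,r},{p,t},{q,r},{r,s},{r,t},{s,t},{p,q,t},{q,r,s},{r,s,t}} W13={{p,q},{q,r},{q,t},{r,s},{s,t},{p,q,t},{q,r,s},{r,s,t}} W23={{s},{p,q},{q,r},{q,s},{r,s},{s,t},{p,q,t},{q,r,s},{r,s,t}}
  W123={{p,q},{q,r},{r,s},{s,t},{p,q,t},{q,r,s},{r,s,t}}
components per intersection:
  W1: {{p},{r},{t},{p,q},{p,r},{p,t},{q,r},{q,t},{r,s},{r,t},{s,t},{p,q,t},{q,r,s},{r,s,t}}
  W2: {{p},{r},{s},{p,q},{p,r},{p,t},{q,r},{q,s},{r,s},{r,t},{s,t},{p,q,t},{q,r,s},{r,s,t}}
  W3: {{q},{s},{p,q},{q,r},{q,s},{q,t},{r,s},{s,t},{p,q,t},{q,r,s},{r,s,t}}
  W12: {{p},{r},{p,q},{p,r},{p,t},{q,r},{r,s},{r,t},{s,t},{p,q,t},{q,r,s},{r,s,t}}
  W13: {{p,q},{q,t},{p,q,t}} {{q,r},{r,s},{s,t},{q,r,s},{r,s,t}}
  W23: {{s},{q,r},{q,s},{r,s},{s,t},{q,r,s},{r,s,t}} {{p,q},{p,q,t}}
  W123: {{p,q},{p,q,t}} {{q,r},{r,s},{s,t},{q,r,s},{r,s,t}}
C dims 3,5,2; δ0: rk 2, SNF 1^2; δ1: rk 2, SNF 1^2
Ȟ^0 = (3 − 2) − 0 = 1, so Ȟ^0 ≅ Z
Ȟ^1 = (5 − 2) − 2 = 1, so Ȟ^1 ≅ Z
Ȟ^2 = (2 − 0) − 2 = 0, so Ȟ^2 ≅ 0


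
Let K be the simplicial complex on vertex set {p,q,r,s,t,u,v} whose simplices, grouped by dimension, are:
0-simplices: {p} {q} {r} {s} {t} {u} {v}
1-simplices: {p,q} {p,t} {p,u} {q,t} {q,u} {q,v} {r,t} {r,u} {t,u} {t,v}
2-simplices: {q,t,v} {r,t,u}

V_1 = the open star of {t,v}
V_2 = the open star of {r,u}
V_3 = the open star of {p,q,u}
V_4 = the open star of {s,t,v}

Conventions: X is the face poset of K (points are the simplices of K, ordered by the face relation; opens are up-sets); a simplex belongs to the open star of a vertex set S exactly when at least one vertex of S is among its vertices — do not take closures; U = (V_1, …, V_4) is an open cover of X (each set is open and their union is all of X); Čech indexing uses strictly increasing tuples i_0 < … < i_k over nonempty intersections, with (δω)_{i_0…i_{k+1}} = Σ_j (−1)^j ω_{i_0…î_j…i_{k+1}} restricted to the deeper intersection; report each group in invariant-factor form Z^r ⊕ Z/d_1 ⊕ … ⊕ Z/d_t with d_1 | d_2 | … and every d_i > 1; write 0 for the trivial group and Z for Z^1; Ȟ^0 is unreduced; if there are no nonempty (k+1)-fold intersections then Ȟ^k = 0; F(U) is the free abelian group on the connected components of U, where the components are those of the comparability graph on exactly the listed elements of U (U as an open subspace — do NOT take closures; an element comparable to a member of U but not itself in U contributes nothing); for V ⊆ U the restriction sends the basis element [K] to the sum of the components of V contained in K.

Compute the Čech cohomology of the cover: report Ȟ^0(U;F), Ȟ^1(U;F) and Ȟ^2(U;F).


Ȟ^0 ≅ Z^2,  Ȟ^1 ≅ Z^2,  Ȟ^2 ≅ 0

cover nerve:
  V1={{t},{v},{p,t},{q,t},{q,v},{r,t},{t,u},{t,v},{q,t,v},{r,t,u}} V2={{r},{u},{p,u},{q,u},{r,t},{r,u},{t,u},{r,t,u}} V3={{p},{q},{u},{p,q},{p,t},{p,u},{q,t},{q,u},{q,v},{r,u},{t,u},{q,t,v},{r,t,u}} V4={{s},{t},{v},{p,t},{q,t},{q,v},{r,t},{t,u},{t,v},{q,t,v},{r,t,u}}
  V12={{r,t},{t,u},{r,t,u}} V13={{p,t},{q,t},{q,v},{t,u},{q,t,v},{r,t,u}} V14={{t},{v},{p,t},{q,t},{q,v},{r,t},{t,u},{t,v},{q,t,v},{r,t,u}} V23={{u},{p,u},{q,u},{r,u},{t,u},{r,t,u}} V24={{r,t},{t,u},{r,t,u}} V34={{p,t},{q,t},{q,v},{t,u},{q,t,v},{r,t,u}}
  V123={{t,u},{r,t,u}} V124={{r,t},{t,u},{r,t,u}} V134={{p,t},{q,t},{q,v},{t,u},{q,t,v},{r,t,u}} V234={{t,u},{r,t,u}}
  V1234={{t,u},{r,t,u}}
components per intersection:
  V1: {{t},{v},{p,t},{q,t},{q,v},{r,t},{t,u},{t,v},{q,t,v},{r,t,u}}
  V2: {{r},{u},{p,u},{q,u},{r,t},{r,u},{t,u},{r,t,u}}
  V3: {{p},{q},{u},{p,q},{p,t},{p,u},{q,t},{q,u},{q,v},{r,u},{t,u},{q,t,v},{r,t,u}}
  V4: {{s}} {{t},{v},{p,t},{q,t},{q,v},{r,t},{t,u},{t,v},{q,t,v},{r,t,u}}
  V12: {{r,t},{t,u},{r,t,u}}
  V13: {{p,t}} {{q,t},{q,v},{q,t,v}} {{t,u},{r,t,u}}
  V14: {{t},{v},{p,t},{q,t},{q,v},{r,t},{t,u},{t,v},{q,t,v},{r,t,u}}
  V23: {{u},{p,u},{q,u},{r,u},{t,u},{r,t,u}}
  V24: {{r,t},{t,u},{r,t,u}}
  V34: {{p,t}} {{q,t},{q,v},{q,t,v}} {{t,u},{r,t,u}}
  V123: {{t,u},{r,t,u}}
  V124: {{r,t},{t,u},{r,t,u}}
  V134: {{p,t}} {{q,t},{q,v},{q,t,v}} {{t,u},{r,t,u}}
  V234: {{t,u},{r,t,u}}
  V1234: {{t,u},{r,t,u}}
C dims 5,10,6,1; δ0: rk 3, SNF 1^3; δ1: rk 5, SNF 1^5; δ2: rk 1, SNF 1^1
Ȟ^0: (5−3)−0=2 ⇒ Z^2
Ȟ^1: (10−5)−3=2 ⇒ Z^2
Ȟ^2: (6−1)−5=0 ⇒ 0


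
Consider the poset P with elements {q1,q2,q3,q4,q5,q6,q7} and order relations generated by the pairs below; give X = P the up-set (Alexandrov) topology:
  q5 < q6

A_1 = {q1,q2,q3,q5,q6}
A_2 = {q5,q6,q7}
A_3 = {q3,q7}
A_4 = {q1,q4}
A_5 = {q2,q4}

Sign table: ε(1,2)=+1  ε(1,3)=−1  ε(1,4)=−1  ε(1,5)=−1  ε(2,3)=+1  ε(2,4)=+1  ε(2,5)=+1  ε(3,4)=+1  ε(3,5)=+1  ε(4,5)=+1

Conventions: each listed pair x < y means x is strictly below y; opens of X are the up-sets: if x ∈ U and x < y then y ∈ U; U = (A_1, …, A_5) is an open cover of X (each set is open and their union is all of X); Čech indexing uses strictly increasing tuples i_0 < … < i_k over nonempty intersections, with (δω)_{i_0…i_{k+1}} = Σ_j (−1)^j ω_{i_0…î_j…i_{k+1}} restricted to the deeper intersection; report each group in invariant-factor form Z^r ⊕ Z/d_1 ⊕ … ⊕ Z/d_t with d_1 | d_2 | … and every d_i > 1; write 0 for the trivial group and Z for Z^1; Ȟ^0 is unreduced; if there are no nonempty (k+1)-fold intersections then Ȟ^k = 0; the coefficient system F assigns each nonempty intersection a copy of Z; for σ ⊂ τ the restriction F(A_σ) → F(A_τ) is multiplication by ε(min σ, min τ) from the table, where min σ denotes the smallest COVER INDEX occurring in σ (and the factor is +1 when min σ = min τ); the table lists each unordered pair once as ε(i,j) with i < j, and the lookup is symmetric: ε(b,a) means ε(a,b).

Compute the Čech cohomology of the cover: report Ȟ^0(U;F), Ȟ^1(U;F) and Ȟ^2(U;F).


nonempty overlaps:
  A12={q5,q6} A13={q3} A14={q1} A15={q2} A23={q7} A45={q4}
C dims 5,6; δ0: rk 5, SNF 1^4·2
degree 0: 5−5−0 = 0 → Ȟ^0 ≅ 0
degree 1: 6−0−5 = 1 plus torsion [2] → Ȟ^1 ≅ Z ⊕ Z/2
degree 2: 0−0−0 = 0 → Ȟ^2 ≅ 0

Ȟ^0 ≅ 0, Ȟ^1 ≅ Z ⊕ Z/2, Ȟ^2 ≅ 0


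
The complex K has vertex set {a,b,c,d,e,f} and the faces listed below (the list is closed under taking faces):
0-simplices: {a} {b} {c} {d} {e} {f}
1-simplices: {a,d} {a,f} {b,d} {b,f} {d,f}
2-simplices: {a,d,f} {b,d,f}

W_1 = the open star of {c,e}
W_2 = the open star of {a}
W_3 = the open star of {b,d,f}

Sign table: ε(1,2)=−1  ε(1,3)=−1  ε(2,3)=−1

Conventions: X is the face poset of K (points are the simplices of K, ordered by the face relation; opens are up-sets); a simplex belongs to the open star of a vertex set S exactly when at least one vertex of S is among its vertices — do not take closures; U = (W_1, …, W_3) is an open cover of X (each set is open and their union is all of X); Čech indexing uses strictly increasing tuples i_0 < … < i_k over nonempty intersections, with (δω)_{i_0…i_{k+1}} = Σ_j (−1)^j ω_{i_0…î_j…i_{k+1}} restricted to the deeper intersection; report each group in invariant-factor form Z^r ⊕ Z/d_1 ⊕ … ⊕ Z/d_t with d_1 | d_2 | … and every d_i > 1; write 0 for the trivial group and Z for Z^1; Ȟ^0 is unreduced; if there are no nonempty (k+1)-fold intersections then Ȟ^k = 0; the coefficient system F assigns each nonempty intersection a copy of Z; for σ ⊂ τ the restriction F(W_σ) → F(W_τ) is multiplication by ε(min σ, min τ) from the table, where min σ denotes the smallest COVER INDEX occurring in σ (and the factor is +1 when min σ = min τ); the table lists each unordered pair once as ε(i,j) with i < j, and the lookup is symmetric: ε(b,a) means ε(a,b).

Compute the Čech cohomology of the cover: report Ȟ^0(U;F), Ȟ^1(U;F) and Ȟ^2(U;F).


nonempty overlaps:
  W1={{c},{e}} W2={{a},{a,d},{a,f},{a,d,f}} W3={{b},{d},{f},{a,d},{a,f},{b,d},{b,f},{d,f},{a,d,f},{b,d,f}}
  W23={{a,d},{a,f},{a,d,f}}
C dims 3,1; δ0: rk 1, SNF 1^1
degree 0: 3−1−0 = 2 → Ȟ^0 ≅ Z^2
degree 1: 1−0−1 = 0 → Ȟ^1 ≅ 0
degree 2: 0−0−0 = 0 → Ȟ^2 ≅ 0

Ȟ^0(U;F) ≅ Z^2, Ȟ^1(U;F) ≅ 0, Ȟ^2(U;F) ≅ 0


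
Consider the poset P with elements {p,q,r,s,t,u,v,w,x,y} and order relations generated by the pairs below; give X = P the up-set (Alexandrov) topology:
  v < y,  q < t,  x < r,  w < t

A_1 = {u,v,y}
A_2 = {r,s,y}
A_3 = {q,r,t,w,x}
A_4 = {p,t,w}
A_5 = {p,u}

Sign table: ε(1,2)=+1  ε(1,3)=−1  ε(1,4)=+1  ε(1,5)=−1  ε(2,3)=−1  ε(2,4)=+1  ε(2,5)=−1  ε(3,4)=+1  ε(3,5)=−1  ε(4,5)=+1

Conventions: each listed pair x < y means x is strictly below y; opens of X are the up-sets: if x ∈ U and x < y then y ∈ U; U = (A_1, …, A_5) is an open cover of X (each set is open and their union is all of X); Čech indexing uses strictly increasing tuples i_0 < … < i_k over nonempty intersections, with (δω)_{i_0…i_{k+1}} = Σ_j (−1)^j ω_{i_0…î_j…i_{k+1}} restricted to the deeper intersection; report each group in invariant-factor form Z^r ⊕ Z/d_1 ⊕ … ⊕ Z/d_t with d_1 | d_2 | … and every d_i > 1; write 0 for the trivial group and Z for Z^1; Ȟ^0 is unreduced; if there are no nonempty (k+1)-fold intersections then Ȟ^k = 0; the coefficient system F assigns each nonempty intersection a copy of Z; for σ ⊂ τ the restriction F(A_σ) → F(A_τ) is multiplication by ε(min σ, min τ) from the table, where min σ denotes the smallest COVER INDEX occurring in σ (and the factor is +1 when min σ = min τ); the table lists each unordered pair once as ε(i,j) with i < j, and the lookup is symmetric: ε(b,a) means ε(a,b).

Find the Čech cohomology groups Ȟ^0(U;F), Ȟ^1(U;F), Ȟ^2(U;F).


nerve simplices:
  A12={y} A15={u} A23={r} A34={t,w} A45={p}
C dims 5,5; δ0: rk 4, SNF 1^4
degree 0: 5−4−0 = 1 → Ȟ^0 ≅ Z
degree 1: 5−0−4 = 1 → Ȟ^1 ≅ Z
degree 2: 0−0−0 = 0 → Ȟ^2 ≅ 0

Ȟ^0(U;F) ≅ Z, Ȟ^1(U;F) ≅ Z and Ȟ^2(U;F) ≅ 0


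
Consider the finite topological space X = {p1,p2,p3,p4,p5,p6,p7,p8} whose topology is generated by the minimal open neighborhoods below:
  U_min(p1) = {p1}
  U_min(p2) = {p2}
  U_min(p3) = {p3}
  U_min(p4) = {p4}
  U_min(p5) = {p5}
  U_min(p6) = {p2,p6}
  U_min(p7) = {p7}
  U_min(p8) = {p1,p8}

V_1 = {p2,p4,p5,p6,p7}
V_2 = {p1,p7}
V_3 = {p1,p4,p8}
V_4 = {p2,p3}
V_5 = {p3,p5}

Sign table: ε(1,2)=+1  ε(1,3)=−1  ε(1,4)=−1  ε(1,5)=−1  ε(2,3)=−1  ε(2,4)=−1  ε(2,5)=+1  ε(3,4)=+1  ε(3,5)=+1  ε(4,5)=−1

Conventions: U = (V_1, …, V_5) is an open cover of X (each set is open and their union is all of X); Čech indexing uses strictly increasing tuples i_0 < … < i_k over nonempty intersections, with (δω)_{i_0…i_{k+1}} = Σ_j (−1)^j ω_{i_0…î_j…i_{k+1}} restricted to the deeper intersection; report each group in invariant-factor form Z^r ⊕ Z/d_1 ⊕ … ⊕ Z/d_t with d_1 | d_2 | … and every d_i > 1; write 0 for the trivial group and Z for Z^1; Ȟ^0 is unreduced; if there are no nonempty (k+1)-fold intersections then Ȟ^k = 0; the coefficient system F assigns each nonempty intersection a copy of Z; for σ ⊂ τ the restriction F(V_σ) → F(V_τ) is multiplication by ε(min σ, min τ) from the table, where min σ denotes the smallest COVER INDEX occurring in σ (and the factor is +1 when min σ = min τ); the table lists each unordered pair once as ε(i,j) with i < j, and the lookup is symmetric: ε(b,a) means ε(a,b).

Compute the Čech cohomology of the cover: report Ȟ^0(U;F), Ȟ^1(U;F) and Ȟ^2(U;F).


nerve simplices:
  V12={p7} V13={p4} V14={p2} V15={p5} V23={p1} V45={p3}
C dims 5,6; δ0: rk 5, SNF 1^4·2
degree 0: 5−5−0 = 0 → Ȟ^0 ≅ 0
degree 1: 6−0−5 = 1 plus torsion [2] → Ȟ^1 ≅ Z ⊕ Z/2
degree 2: 0−0−0 = 0 → Ȟ^2 ≅ 0

Ȟ^0(U;F) ≅ 0, Ȟ^1(U;F) ≅ Z ⊕ Z/2, Ȟ^2(U;F) ≅ 0


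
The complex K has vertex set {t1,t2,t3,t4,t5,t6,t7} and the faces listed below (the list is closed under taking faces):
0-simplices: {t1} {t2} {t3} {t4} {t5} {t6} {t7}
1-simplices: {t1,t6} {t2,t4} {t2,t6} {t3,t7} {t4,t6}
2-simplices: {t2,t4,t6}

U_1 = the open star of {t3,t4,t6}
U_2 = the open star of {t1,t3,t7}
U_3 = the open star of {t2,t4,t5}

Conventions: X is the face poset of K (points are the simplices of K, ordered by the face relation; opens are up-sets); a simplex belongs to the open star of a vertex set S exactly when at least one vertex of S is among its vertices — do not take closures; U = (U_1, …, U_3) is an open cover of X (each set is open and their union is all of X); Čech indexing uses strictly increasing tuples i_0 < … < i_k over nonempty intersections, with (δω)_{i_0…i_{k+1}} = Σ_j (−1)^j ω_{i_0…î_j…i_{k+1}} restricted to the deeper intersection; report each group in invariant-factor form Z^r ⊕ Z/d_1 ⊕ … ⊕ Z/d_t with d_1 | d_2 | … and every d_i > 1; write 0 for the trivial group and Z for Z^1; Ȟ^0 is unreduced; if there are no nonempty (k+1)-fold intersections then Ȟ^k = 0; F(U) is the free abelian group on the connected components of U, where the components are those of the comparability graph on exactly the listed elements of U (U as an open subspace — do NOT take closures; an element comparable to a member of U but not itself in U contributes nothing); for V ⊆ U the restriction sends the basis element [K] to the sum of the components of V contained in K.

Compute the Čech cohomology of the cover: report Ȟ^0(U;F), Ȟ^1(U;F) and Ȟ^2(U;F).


nerve simplices:
  U1={{t3},{t4},{t6},{t1,t6},{t2,t4},{t2,t6},{t3,t7},{t4,t6},{t2,t4,t6}} U2={{t1},{t3},{t7},{t1,t6},{t3,t7}} U3={{t2},{t4},{t5},{t2,t4},{t2,t6},{t4,t6},{t2,t4,t6}}
  U12={{t3},{t1,t6},{t3,t7}} U13={{t4},{t2,t4},{t2,t6},{t4,t6},{t2,t4,t6}}
components per intersection:
  U1: {{t3},{t3,t7}} {{t4},{t6},{t1,t6},{t2,t4},{t2,t6},{t4,t6},{t2,t4,t6}}
  U2: {{t1},{t1,t6}} {{t3},{t7},{t3,t7}}
  U3: {{t2},{t4},{t2,t4},{t2,t6},{t4,t6},{t2,t4,t6}} {{t5}}
  U12: {{t3},{t3,t7}} {{t1,t6}}
  U13: {{t4},{t2,t4},{t2,t6},{t4,t6},{t2,t4,t6}}
C dims 6,3; δ0: rk 3, SNF 1^3
degree 0: 6−3−0 = 3 → Ȟ^0 ≅ Z^3
degree 1: 3−0−3 = 0 → Ȟ^1 ≅ 0
degree 2: 0−0−0 = 0 → Ȟ^2 ≅ 0

Ȟ^0 ≅ Z^3, Ȟ^1 ≅ 0 and Ȟ^2 ≅ 0


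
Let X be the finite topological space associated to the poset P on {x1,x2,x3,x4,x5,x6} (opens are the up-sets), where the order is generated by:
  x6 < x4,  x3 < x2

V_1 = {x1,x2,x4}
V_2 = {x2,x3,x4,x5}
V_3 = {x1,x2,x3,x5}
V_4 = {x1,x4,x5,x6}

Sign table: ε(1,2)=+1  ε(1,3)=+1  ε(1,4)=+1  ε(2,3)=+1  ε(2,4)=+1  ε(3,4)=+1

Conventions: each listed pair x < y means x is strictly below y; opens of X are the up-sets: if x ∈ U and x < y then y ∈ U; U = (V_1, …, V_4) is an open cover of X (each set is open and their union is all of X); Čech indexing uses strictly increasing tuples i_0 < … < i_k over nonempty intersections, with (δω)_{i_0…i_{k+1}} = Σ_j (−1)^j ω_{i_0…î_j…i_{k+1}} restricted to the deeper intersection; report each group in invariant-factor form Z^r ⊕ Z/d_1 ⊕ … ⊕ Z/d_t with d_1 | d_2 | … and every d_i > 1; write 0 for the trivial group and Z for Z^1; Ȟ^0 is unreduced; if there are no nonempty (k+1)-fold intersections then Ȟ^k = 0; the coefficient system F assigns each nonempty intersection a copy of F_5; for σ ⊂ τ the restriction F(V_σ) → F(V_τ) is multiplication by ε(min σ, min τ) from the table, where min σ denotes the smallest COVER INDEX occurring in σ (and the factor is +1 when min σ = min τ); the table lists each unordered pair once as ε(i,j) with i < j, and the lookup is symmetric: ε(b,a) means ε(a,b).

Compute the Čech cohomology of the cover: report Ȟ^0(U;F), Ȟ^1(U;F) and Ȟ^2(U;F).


nonempty overlaps:
  V12={x2,x4} V13={x1,x2} V14={x1,x4} V23={x2,x3,x5} V24={x4,x5} V34={x1,x5}
  V123={x2} V124={x4} V134={x1} V234={x5}
C dims 4,6,4; δ0: rk_F5 3; δ1: rk_F5 3
degree 0: 4−3−0 = 1 → Ȟ^0 ≅ Z/5
degree 1: 6−3−3 = 0 → Ȟ^1 ≅ 0
degree 2: 4−0−3 = 1 → Ȟ^2 ≅ Z/5

Ȟ^0(U;F) ≅ Z/5; Ȟ^1(U;F) ≅ 0; Ȟ^2(U;F) ≅ Z/5


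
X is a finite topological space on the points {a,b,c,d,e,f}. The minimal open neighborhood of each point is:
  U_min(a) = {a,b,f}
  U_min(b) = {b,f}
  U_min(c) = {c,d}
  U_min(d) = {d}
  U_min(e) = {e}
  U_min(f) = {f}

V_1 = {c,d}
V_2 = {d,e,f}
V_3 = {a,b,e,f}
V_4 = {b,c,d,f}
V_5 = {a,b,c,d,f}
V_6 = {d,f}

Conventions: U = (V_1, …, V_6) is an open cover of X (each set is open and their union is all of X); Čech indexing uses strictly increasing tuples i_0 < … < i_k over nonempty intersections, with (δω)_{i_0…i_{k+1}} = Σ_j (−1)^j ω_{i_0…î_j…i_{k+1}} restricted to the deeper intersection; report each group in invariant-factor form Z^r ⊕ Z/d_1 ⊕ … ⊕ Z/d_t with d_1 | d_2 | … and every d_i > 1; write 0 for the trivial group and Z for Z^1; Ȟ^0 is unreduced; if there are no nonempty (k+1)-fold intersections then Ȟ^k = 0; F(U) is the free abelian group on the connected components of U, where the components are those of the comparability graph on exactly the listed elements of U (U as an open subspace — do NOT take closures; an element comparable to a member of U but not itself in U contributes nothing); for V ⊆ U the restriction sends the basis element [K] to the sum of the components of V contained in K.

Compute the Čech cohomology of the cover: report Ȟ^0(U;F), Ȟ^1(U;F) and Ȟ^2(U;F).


Ȟ^0(U;F) ≅ Z^3, Ȟ^1(U;F) ≅ 0 and Ȟ^2(U;F) ≅ 0

cover nerve:
  V12={d} V14={c,d} V15={c,d} V16={d} V23={e,f} V24={d,f} V25={d,f} V26={d,f} V34={b,f} V35={a,b,f} V36={f} V45={b,c,d,f} V46={d,f} V56={d,f}
  V124={d} V125={d} V126={d} V145={c,d} V146={d} V156={d} V234={f} V235={f} V236={f} V245={d,f} V246={d,f} V256={d,f} V345={b,f} V346={f} V356={f} V456={d,f}
  V1245={d} V1246={d} V1256={d} V1456={d} V2345={f} V2346={f} V2356={f} V2456={d,f} V3456={f}
  V12456={d} V23456={f}
components per intersection:
  V1: {c,d}
  V2: {d} {e} {f}
  V3: {a,b,f} {e}
  V4: {b,f} {c,d}
  V5: {a,b,f} {c,d}
  V6: {d} {f}
  V12: {d}
  V14: {c,d}
  V15: {c,d}
  V16: {d}
  V23: {e} {f}
  V24: {d} {f}
  V25: {d} {f}
  V26: {d} {f}
  V34: {b,f}
  V35: {a,b,f}
  V36: {f}
  V45: {b,f} {c,d}
  V46: {d} {f}
  V56: {d} {f}
  V124: {d}
  V125: {d}
  V126: {d}
  V145: {c,d}
  V146: {d}
  V156: {d}
  V234: {f}
  V235: {f}
  V236: {f}
  V245: {d} {f}
  V246: {d} {f}
  V256: {d} {f}
  V345: {b,f}
  V346: {f}
  V356: {f}
  V456: {d} {f}
  V1245: {d}
  V1246: {d}
  V1256: {d}
  V1456: {d}
  V2345: {f}
  V2346: {f}
  V2356: {f}
  V2456: {d} {f}
  V3456: {f}
  V12456: {d}
  V23456: {f}
C dims 12,21,20,10; δ0: rk 9, SNF 1^9; δ1: rk 12, SNF 1^12; δ2: rk 8, SNF 1^8
Ȟ^0: (12−9)−0=3 ⇒ Z^3
Ȟ^1: (21−12)−9=0 ⇒ 0
Ȟ^2: (20−8)−12=0 ⇒ 0


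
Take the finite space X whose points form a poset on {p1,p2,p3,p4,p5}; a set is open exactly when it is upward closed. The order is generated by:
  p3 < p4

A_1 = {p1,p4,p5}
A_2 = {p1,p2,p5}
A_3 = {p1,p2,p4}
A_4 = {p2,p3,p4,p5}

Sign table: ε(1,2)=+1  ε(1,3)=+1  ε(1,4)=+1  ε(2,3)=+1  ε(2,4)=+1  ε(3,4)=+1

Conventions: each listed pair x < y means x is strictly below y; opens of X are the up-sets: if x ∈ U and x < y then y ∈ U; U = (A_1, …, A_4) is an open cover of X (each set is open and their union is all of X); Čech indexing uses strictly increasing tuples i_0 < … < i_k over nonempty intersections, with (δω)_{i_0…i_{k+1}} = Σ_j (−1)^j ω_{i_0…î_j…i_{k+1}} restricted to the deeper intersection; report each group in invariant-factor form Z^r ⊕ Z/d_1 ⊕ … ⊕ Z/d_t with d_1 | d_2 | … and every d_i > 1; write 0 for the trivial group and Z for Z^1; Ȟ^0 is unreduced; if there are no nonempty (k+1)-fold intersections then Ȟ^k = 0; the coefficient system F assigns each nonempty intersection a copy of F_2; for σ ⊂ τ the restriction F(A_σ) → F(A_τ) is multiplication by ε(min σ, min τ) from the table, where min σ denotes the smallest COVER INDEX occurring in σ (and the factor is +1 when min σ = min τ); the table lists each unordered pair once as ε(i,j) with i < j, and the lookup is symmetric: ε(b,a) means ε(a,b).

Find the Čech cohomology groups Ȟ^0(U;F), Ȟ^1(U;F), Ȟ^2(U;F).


nonempty intersections:
  A12={p1,p5} A13={p1,p4} A14={p4,p5} A23={p1,p2} A24={p2,p5} A34={p2,p4}
  A123={p1} A124={p5} A134={p4} A234={p2}
C dims 4,6,4; δ0: rk_F2 3; δ1: rk_F2 3
Ȟ^0: (4−3)−0=1 ⇒ Z/2
Ȟ^1: (6−3)−3=0 ⇒ 0
Ȟ^2: (4−0)−3=1 ⇒ Z/2

Ȟ^0 = Z/2,  Ȟ^1 = 0,  Ȟ^2 = Z/2


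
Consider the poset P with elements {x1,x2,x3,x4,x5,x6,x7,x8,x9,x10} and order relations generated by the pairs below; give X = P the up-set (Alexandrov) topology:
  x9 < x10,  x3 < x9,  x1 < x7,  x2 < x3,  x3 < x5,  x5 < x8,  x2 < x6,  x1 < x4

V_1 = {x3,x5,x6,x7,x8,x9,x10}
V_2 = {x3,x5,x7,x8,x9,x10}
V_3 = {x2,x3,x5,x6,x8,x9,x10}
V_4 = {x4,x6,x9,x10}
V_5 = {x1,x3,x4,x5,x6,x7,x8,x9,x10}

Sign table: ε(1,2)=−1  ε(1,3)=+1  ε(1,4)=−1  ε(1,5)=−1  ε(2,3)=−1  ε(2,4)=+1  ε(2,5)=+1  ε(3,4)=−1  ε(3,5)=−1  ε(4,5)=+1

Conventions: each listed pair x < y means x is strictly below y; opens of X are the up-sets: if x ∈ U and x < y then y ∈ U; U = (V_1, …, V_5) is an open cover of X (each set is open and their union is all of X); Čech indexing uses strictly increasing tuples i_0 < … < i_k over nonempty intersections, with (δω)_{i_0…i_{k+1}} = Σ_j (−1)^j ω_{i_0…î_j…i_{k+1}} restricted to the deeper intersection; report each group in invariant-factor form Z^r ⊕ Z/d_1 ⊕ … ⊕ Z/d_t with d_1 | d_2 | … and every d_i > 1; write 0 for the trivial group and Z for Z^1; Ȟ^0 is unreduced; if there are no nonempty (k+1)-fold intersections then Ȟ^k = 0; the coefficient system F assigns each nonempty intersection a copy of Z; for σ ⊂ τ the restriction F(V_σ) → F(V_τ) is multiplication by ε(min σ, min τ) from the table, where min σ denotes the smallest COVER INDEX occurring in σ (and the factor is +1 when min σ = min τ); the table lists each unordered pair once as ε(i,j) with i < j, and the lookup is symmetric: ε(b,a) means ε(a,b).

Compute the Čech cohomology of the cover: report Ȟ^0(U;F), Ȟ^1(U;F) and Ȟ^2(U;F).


intersection data:
  V12={x3,x5,x7,x8,x9,x10} V13={x3,x5,x6,x8,x9,x10} V14={x6,x9,x10} V15={x3,x5,x6,x7,x8,x9,x10} V23={x3,x5,x8,x9,x10} V24={x9,x10} V25={x3,x5,x7,x8,x9,x10} V34={x6,x9,x10} V35={x3,x5,x6,x8,x9,x10} V45={x4,x6,x9,x10}
  V123={x3,x5,x8,x9,x10} V124={x9,x10} V125={x3,x5,x7,x8,x9,x10} V134={x6,x9,x10} V135={x3,x5,x6,x8,x9,x10} V145={x6,x9,x10} V234={x9,x10} V235={x3,x5,x8,x9,x10} V245={x9,x10} V345={x6,x9,x10}
  V1234={x9,x10} V1235={x3,x5,x8,x9,x10} V1245={x9,x10} V1345={x6,x9,x10} V2345={x9,x10}
  V12345={x9,x10}
C dims 5,10,10,5; δ0: rk 4, SNF 1^4; δ1: rk 6, SNF 1^6; δ2: rk 4, SNF 1^4
Ȟ^0 = (5 − 4) − 0 = 1, so Ȟ^0 ≅ Z
Ȟ^1 = (10 − 6) − 4 = 0, so Ȟ^1 ≅ 0
Ȟ^2 = (10 − 4) − 6 = 0, so Ȟ^2 ≅ 0

Ȟ^0 = Z,  Ȟ^1 = 0,  Ȟ^2 = 0


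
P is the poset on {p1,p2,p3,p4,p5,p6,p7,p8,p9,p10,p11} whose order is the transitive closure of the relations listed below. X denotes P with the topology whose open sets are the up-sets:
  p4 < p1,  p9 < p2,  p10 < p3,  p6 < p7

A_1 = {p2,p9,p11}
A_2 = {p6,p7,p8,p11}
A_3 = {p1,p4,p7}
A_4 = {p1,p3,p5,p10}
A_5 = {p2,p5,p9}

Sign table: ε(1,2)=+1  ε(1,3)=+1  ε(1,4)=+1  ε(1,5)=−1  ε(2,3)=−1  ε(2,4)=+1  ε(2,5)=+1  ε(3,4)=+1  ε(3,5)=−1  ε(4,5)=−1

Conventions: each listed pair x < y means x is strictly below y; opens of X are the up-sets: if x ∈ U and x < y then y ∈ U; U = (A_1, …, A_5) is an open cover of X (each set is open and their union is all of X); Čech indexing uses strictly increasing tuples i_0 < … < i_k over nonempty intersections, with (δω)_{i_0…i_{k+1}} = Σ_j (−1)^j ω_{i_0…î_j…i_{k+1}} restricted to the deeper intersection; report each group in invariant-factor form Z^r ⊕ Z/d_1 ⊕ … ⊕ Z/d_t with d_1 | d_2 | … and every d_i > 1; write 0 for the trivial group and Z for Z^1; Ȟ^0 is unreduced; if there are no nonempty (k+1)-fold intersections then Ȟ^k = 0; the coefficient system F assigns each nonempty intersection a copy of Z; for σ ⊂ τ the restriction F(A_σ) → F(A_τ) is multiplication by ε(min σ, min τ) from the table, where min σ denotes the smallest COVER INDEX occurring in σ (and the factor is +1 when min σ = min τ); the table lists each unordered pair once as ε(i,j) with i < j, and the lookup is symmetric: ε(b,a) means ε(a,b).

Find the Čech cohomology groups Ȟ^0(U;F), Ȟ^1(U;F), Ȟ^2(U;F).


Ȟ^0(U;F) ≅ 0, Ȟ^1(U;F) ≅ Z/2 and Ȟ^2(U;F) ≅ 0

intersection data:
  A12={p11} A15={p2,p9} A23={p7} A34={p1} A45={p5}
C dims 5,5; δ0: rk 5, SNF 1^4·2
Ȟ^0 = (5 − 5) − 0 = 0, so Ȟ^0 ≅ 0
Ȟ^1 = (5 − 0) − 5 = 0 plus torsion [2], so Ȟ^1 ≅ Z/2
Ȟ^2 = (0 − 0) − 0 = 0, so Ȟ^2 ≅ 0


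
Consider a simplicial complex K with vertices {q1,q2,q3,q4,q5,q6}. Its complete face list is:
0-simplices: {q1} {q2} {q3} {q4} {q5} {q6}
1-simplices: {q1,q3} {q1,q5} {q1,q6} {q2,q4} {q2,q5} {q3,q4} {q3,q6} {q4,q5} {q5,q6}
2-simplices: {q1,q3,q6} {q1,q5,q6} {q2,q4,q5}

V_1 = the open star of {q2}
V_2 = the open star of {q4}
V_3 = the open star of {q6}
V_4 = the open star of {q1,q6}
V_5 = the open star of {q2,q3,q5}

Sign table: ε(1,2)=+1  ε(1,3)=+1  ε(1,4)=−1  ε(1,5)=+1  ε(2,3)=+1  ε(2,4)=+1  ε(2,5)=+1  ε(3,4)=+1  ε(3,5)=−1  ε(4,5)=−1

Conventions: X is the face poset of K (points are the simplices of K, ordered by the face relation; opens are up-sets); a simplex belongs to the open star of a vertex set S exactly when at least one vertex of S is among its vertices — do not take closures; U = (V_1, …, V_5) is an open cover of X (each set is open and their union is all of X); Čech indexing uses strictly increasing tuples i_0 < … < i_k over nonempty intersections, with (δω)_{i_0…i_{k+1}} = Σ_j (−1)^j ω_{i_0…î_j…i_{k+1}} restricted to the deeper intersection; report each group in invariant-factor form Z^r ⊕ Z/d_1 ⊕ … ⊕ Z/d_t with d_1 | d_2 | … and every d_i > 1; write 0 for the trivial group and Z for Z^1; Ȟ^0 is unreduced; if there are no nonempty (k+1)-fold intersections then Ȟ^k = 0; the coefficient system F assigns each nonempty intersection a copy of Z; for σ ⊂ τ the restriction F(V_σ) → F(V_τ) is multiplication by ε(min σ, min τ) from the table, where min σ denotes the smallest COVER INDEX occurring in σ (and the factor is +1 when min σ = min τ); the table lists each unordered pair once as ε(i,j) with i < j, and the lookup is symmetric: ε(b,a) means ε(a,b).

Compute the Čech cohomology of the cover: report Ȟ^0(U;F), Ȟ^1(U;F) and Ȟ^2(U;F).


cover nerve:
  V1={{q2},{q2,q4},{q2,q5},{q2,q4,q5}} V2={{q4},{q2,q4},{q3,q4},{q4,q5},{q2,q4,q5}} V3={{q6},{q1,q6},{q3,q6},{q5,q6},{q1,q3,q6},{q1,q5,q6}} V4={{q1},{q6},{q1,q3},{q1,q5},{q1,q6},{q3,q6},{q5,q6},{q1,q3,q6},{q1,q5,q6}} V5={{q2},{q3},{q5},{q1,q3},{q1,q5},{q2,q4},{q2,q5},{q3,q4},{q3,q6},{q4,q5},{q5,q6},{q1,q3,q6},{q1,q5,q6},{q2,q4,q5}}
  V12={{q2,q4},{q2,q4,q5}} V15={{q2},{q2,q4},{q2,q5},{q2,q4,q5}} V25={{q2,q4},{q3,q4},{q4,q5},{q2,q4,q5}} V34={{q6},{q1,q6},{q3,q6},{q5,q6},{q1,q3,q6},{q1,q5,q6}} V35={{q3,q6},{q5,q6},{q1,q3,q6},{q1,q5,q6}} V45={{q1,q3},{q1,q5},{q3,q6},{q5,q6},{q1,q3,q6},{q1,q5,q6}}
  V125={{q2,q4},{q2,q4,q5}} V345={{q3,q6},{q5,q6},{q1,q3,q6},{q1,q5,q6}}
C dims 5,6,2; δ0: rk 4, SNF 1^4; δ1: rk 2, SNF 1^2
Ȟ^0: (5−4)−0=1 ⇒ Z
Ȟ^1: (6−2)−4=0 ⇒ 0
Ȟ^2: (2−0)−2=0 ⇒ 0

Ȟ^0(U;F) ≅ Z; Ȟ^1(U;F) ≅ 0; Ȟ^2(U;F) ≅ 0
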